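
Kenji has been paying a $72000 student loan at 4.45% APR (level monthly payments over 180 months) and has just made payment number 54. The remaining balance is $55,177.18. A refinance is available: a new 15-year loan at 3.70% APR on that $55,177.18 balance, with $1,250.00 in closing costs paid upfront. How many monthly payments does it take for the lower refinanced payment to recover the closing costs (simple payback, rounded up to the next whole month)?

9 months

Current payment = 72,000 × 4.45%/12 / (1 − (1+0.0037083)^−180) = $548.96.
Refinanced payment = 55,177.18 × 0.0030833 / (1 − (1+0.0030833)^−180) = $399.89.
Monthly savings = $548.96 − $399.89 = $149.07.
Break-even = $1,250.00 / $149.07 = 8.39 → 9 months.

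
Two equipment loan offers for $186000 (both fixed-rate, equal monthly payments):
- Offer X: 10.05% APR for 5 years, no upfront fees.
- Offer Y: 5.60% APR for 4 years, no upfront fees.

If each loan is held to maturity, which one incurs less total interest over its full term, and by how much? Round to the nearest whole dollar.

Offer Y by $29,351

Offer X: monthly rate = 10.05%/12 = 0.0083750; payment = 186,000 × 0.0083750 / (1 − (1+0.0083750)^−60) = $3,956.53.
Total interest on Offer X = 60 × $3,956.53 − $186,000 = $51,391.80.
Offer Y: at 5.60% the monthly rate is 0.0046667, so the payment is 186,000 × 0.0046667 / (1 − 1.0046667^−48) = $4,334.19.
Total interest on Offer Y = 48 × $4,334.19 − $186,000 = $22,041.12.
Offer Y is lower by $29,350.68.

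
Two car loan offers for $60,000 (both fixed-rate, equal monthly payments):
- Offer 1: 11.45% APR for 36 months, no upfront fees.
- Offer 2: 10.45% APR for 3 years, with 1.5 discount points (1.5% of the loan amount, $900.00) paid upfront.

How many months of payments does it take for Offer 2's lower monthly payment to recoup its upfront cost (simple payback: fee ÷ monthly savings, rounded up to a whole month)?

Offer 1: at 11.45% the monthly rate is 0.0095417, so the payment is 60,000 × 0.0095417 / (1 − 1.0095417^−36) = $1,977.13.
Offer 2: at 10.45% the monthly rate is 0.0087083, so the payment is 60,000 × 0.0087083 / (1 − 1.0087083^−36) = $1,948.73.
Monthly savings = $1,977.13 − $1,948.73 = $28.40.
Break-even = $900.00 / $28.40 = 31.69 → 32 months.

32 months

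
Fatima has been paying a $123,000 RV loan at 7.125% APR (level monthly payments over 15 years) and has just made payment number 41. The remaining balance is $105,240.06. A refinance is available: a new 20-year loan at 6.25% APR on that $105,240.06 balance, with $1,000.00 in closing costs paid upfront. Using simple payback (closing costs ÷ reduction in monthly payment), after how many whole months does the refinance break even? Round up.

Current payment = 123,000 × 7.125%/12 / (1 − (1+0.0059375)^−180) = $1,114.17.
Refinanced payment = 105,240.06 × 0.0052083 / (1 − (1+0.0052083)^−240) = $769.23.
Monthly savings = $1,114.17 − $769.23 = $344.94.
Break-even = $1,000.00 / $344.94 = 2.90 → 3 months.

3 months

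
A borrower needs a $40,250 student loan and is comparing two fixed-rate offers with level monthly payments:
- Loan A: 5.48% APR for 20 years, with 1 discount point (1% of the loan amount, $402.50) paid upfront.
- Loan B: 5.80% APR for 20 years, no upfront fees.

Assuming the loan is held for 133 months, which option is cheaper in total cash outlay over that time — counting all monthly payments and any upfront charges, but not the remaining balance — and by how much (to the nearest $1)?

Loan A by $571

Loan A: monthly rate = 5.48%/12 = 0.0045667; payment = 40,250 × 0.0045667 / (1 − (1+0.0045667)^−240) = $276.42.
Loan B: at 5.80% the monthly rate is 0.0048333, so the payment is 40,250 × 0.0048333 / (1 − 1.0048333^−240) = $283.74.
Over 133 months: Loan A costs 133 × $276.42 + $402.50 = $37,166.36; Loan B costs 133 × $283.74 = $37,737.42.
Loan A is cheaper by $37,737.42 − $37,166.36 = $571.06.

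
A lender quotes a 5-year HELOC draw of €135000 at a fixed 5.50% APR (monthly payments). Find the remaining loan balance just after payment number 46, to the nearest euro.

With monthly rate i = 5.5%/12 = 0.0045833, the balance after k of n payments is P · [(1+i)^n − (1+i)^k] / [(1+i)^n − 1].
(1+0.0045833)^60 = 1.31570377 and (1+0.0045833)^46 = 1.23411195, so the balance is 135,000 × (1.31570377 − 1.23411195) / (1.31570377 − 1) = €34,889.97.

€34,890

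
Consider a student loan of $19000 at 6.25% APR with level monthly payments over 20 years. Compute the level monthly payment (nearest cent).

At 6.25% the monthly rate is 0.0052083, so the payment is 19,000 × 0.0052083 / (1 − 1.0052083^−240) = $138.88.

$138.88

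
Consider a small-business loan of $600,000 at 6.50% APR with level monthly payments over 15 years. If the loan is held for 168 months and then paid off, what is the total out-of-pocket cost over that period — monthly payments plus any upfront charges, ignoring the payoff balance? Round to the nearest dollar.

At 6.50% the monthly rate is 0.0054167, so the payment is 600,000 × 0.0054167 / (1 − 1.0054167^−180) = $5,226.64.
Total outlay = 168 × $5,226.64 = $878,075.52.

$878,076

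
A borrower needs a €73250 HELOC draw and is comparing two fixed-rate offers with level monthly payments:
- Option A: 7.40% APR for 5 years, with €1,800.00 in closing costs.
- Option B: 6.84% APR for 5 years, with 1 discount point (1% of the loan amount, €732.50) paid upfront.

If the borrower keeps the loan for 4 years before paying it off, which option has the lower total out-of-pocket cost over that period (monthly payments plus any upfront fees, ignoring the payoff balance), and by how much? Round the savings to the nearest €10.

Option B by €2,000

Option A: at 7.40% the monthly rate is 0.0061667, so the payment is 73,250 × 0.0061667 / (1 − 1.0061667^−60) = €1,464.30.
Option B: at 6.84% the monthly rate is 0.0057000, so the payment is 73,250 × 0.0057000 / (1 − 1.0057000^−60) = €1,444.91.
Over 48 months: Option A costs 48 × €1,464.30 + €1,800.00 = €72,086.40; Option B costs 48 × €1,444.91 + €732.50 = €70,088.18.
Option B is cheaper by €72,086.40 − €70,088.18 = €1,998.22.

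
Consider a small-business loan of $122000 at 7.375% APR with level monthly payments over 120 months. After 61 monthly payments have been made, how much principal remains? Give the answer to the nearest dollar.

With monthly rate i = 7.375%/12 = 0.0061458, the balance after k of n payments is P · [(1+i)^n − (1+i)^k] / [(1+i)^n − 1].
(1+0.0061458)^120 = 2.08598876 and (1+0.0061458)^61 = 1.45317164, so the balance is 122,000 × (2.08598876 − 1.45317164) / (2.08598876 − 1) = $71,090.69.

$71,091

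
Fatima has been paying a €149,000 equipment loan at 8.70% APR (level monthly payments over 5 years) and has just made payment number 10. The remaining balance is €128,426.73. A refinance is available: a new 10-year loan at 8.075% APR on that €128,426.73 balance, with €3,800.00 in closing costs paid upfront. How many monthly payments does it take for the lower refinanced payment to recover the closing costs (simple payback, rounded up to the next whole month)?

3 months

Current payment = 149,000 × 8.7%/12 / (1 − (1+0.0072500)^−60) = €3,071.35.
Refinanced payment = 128,426.73 × 0.0067292 / (1 − (1+0.0067292)^−120) = €1,563.26.
Monthly savings = €3,071.35 − €1,563.26 = €1,508.09.
Break-even = €3,800.00 / €1,508.09 = 2.52 → 3 months.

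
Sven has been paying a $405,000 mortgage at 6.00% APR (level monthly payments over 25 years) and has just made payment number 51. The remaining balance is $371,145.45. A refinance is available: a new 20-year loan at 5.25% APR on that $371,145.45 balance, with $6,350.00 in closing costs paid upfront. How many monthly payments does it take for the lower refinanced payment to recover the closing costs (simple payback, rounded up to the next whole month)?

59 months

Current payment = 405,000 × 6%/12 / (1 − (1+0.0050000)^−300) = $2,609.42.
Refinanced payment = 371,145.45 × 0.0043750 / (1 − (1+0.0043750)^−240) = $2,500.94.
Monthly savings = $2,609.42 − $2,500.94 = $108.48.
Break-even = $6,350.00 / $108.48 = 58.54 → 59 months.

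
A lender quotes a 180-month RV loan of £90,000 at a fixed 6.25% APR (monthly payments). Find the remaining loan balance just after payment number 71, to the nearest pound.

With monthly rate i = 6.25%/12 = 0.0052083, the balance after k of n payments is P · [(1+i)^n − (1+i)^k] / [(1+i)^n − 1].
(1+0.0052083)^180 = 2.54738422 and (1+0.0052083)^71 = 1.44604465, so the balance is 90,000 × (2.54738422 − 1.44604465) / (2.54738422 − 1) = £64,056.85.

£64,057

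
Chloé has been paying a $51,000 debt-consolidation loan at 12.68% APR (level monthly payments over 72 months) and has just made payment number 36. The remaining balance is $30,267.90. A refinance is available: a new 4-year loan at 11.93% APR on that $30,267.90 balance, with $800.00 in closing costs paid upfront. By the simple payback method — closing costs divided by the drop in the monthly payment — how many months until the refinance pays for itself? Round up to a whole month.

Current payment = 51,000 × 12.68%/12 / (1 − (1+0.0105667)^−72) = $1,015.19.
Refinanced payment = 30,267.90 × 0.0099417 / (1 − (1+0.0099417)^−48) = $796.03.
Monthly savings = $1,015.19 − $796.03 = $219.16.
Break-even = $800.00 / $219.16 = 3.65 → 4 months.

4 months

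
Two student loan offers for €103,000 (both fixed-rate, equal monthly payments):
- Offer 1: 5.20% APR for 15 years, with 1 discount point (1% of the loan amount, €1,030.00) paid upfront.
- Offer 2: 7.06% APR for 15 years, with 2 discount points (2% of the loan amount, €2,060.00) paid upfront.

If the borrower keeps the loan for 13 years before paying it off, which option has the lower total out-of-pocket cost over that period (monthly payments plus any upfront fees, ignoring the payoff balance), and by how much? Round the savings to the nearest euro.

Offer 1: monthly rate = 5.2%/12 = 0.0043333; payment = 103,000 × 0.0043333 / (1 − (1+0.0043333)^−180) = €825.29.
Offer 2: at 7.06% the monthly rate is 0.0058833, so the payment is 103,000 × 0.0058833 / (1 − 1.0058833^−180) = €929.25.
Over 156 months: Offer 1 costs 156 × €825.29 + €1,030.00 = €129,775.24; Offer 2 costs 156 × €929.25 + €2,060.00 = €147,023.00.
Offer 1 is cheaper by €147,023.00 − €129,775.24 = €17,247.76.

Offer 1 by €17,248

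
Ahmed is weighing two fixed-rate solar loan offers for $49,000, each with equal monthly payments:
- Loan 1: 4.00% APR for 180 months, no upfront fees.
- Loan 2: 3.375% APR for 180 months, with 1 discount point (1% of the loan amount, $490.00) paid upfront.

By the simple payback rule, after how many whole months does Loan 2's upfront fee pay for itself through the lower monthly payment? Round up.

33 months

Loan 1: monthly rate = 4%/12 = 0.0033333; payment = 49,000 × 0.0033333 / (1 − (1+0.0033333)^−180) = $362.45.
Loan 2: at 3.375% the monthly rate is 0.0028125, so the payment is 49,000 × 0.0028125 / (1 − 1.0028125^−180) = $347.29.
Monthly savings = $362.45 − $347.29 = $15.16.
Break-even = $490.00 / $15.16 = 32.32 → 33 months.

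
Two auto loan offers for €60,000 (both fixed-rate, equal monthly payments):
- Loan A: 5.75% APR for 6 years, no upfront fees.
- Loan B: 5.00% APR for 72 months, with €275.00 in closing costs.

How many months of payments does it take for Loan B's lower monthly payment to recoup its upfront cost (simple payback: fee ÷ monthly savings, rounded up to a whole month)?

14 months

Loan A: monthly rate = 5.75%/12 = 0.0047917; payment = 60,000 × 0.0047917 / (1 − (1+0.0047917)^−72) = €987.31.
Loan B: monthly rate = 5%/12 = 0.0041667; payment = 60,000 × 0.0041667 / (1 − (1+0.0041667)^−72) = €966.30.
Monthly savings = €987.31 − €966.30 = €21.01.
Break-even = €275.00 / €21.01 = 13.09 → 14 months.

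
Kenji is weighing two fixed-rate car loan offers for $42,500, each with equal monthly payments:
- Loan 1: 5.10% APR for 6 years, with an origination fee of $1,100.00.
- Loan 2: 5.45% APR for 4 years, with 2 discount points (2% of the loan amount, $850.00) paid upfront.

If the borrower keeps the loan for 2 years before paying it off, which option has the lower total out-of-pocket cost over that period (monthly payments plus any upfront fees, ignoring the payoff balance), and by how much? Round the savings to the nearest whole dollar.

Loan 1 by $6,974

Loan 1: at 5.10% the monthly rate is 0.0042500, so the payment is 42,500 × 0.0042500 / (1 − 1.0042500^−72) = $686.43.
Loan 2: at 5.45% the monthly rate is 0.0045417, so the payment is 42,500 × 0.0045417 / (1 − 1.0045417^−48) = $987.43.
Over 24 months: Loan 1 costs 24 × $686.43 + $1,100.00 = $17,574.32; Loan 2 costs 24 × $987.43 + $850.00 = $24,548.32.
Loan 1 is cheaper by $24,548.32 − $17,574.32 = $6,974.00.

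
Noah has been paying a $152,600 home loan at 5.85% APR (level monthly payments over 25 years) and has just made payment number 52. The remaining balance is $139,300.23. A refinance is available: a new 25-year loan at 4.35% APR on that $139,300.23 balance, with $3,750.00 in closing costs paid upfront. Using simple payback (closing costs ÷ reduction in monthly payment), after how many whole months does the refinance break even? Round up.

Current payment = 152,600 × 5.85%/12 / (1 − (1+0.0048750)^−300) = $969.26.
Refinanced payment = 139,300.23 × 0.0036250 / (1 − (1+0.0036250)^−300) = $762.46.
Monthly savings = $969.26 − $762.46 = $206.80.
Break-even = $3,750.00 / $206.80 = 18.13 → 19 months.

19 months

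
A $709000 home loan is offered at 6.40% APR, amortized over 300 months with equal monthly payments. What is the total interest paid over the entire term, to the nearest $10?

$713,900

Monthly rate = 6.4%/12 = 0.0053333; payment = 709,000 × 0.0053333 / (1 − (1+0.0053333)^−300) = $4,743.01.
Total paid = 300 × $4,743.01 = $1,422,903.00; interest = $1,422,903.00 − $709,000 = $713,903.00.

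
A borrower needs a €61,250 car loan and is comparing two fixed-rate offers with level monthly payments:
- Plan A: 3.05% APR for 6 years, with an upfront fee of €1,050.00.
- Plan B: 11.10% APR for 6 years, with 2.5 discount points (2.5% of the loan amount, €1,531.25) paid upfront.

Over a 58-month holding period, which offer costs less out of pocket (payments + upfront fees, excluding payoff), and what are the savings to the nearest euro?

Plan A by €14,227

Plan A: monthly rate = 3.05%/12 = 0.0025417; payment = 61,250 × 0.0025417 / (1 − (1+0.0025417)^−72) = €931.98.
Plan B: at 11.10% the monthly rate is 0.0092500, so the payment is 61,250 × 0.0092500 / (1 − 1.0092500^−72) = €1,168.98.
Over 58 months: Plan A costs 58 × €931.98 + €1,050.00 = €55,104.84; Plan B costs 58 × €1,168.98 + €1,531.25 = €69,332.09.
Plan A is cheaper by €69,332.09 − €55,104.84 = €14,227.25.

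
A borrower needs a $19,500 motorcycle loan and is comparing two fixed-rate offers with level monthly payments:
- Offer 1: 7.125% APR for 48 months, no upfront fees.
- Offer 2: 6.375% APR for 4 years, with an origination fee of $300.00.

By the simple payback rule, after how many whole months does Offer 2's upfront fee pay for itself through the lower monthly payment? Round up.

45 months

Offer 1: monthly rate = 7.125%/12 = 0.0059375; payment = 19,500 × 0.0059375 / (1 − (1+0.0059375)^−48) = $468.08.
Offer 2: at 6.375% the monthly rate is 0.0053125, so the payment is 19,500 × 0.0053125 / (1 − 1.0053125^−48) = $461.32.
Monthly savings = $468.08 − $461.32 = $6.76.
Break-even = $300.00 / $6.76 = 44.38 → 45 months.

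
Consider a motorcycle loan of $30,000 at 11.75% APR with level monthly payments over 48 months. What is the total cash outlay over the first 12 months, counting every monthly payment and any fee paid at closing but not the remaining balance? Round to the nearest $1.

$9,436

At 11.75% the monthly rate is 0.0097917, so the payment is 30,000 × 0.0097917 / (1 − 1.0097917^−48) = $786.34.
Total outlay = 12 × $786.34 = $9,436.08.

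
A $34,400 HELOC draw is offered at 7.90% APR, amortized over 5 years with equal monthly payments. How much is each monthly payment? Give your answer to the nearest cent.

$695.86

Monthly rate = 7.9%/12 = 0.0065833; payment = 34,400 × 0.0065833 / (1 − (1+0.0065833)^−60) = $695.86.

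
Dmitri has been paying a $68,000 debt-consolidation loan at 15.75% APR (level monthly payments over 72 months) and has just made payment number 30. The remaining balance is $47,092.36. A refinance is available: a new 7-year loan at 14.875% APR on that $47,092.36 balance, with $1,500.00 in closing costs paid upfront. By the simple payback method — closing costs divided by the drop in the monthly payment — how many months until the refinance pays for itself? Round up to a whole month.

3 months

Current payment = 68,000 × 15.75%/12 / (1 − (1+0.0131250)^−72) = $1,465.70.
Refinanced payment = 47,092.36 × 0.0123958 / (1 − (1+0.0123958)^−84) = $905.43.
Monthly savings = $1,465.70 − $905.43 = $560.27.
Break-even = $1,500.00 / $560.27 = 2.68 → 3 months.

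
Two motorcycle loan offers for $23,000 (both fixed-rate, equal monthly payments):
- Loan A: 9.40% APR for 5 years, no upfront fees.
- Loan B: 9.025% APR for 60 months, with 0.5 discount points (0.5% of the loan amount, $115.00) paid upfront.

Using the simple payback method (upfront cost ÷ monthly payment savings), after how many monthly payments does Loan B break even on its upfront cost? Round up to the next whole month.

28 months

Loan A: at 9.40% the monthly rate is 0.0078333, so the payment is 23,000 × 0.0078333 / (1 − 1.0078333^−60) = $481.92.
Loan B: at 9.025% the monthly rate is 0.0075208, so the payment is 23,000 × 0.0075208 / (1 − 1.0075208^−60) = $477.72.
Monthly savings = $481.92 − $477.72 = $4.20.
Break-even = $115.00 / $4.20 = 27.38 → 28 months.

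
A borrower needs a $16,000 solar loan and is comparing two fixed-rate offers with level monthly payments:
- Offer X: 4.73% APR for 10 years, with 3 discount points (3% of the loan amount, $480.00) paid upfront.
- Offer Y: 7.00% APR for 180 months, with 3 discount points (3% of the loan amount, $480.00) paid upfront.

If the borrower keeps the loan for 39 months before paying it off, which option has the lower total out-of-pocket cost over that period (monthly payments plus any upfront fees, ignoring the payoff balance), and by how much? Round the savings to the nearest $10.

Offer Y by $930

Offer X: monthly rate = 4.73%/12 = 0.0039417; payment = 16,000 × 0.0039417 / (1 − (1+0.0039417)^−120) = $167.60.
Offer Y: at 7.00% the monthly rate is 0.0058333, so the payment is 16,000 × 0.0058333 / (1 − 1.0058333^−180) = $143.81.
Over 39 months: Offer X costs 39 × $167.60 + $480.00 = $7,016.40; Offer Y costs 39 × $143.81 + $480.00 = $6,088.59.
Offer Y is cheaper by $7,016.40 − $6,088.59 = $927.81.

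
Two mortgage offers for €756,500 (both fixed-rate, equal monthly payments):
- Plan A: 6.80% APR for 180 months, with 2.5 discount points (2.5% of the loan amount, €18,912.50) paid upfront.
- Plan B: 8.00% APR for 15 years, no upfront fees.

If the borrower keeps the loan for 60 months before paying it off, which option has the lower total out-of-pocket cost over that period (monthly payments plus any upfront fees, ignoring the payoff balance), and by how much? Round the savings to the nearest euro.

Plan A by €11,938

Plan A: at 6.80% the monthly rate is 0.0056667, so the payment is 756,500 × 0.0056667 / (1 − 1.0056667^−180) = €6,715.33.
Plan B: monthly rate = 8%/12 = 0.0066667; payment = 756,500 × 0.0066667 / (1 − (1+0.0066667)^−180) = €7,229.51.
Over 60 months: Plan A costs 60 × €6,715.33 + €18,912.50 = €421,832.30; Plan B costs 60 × €7,229.51 = €433,770.60.
Plan A is cheaper by €433,770.60 − €421,832.30 = €11,938.30.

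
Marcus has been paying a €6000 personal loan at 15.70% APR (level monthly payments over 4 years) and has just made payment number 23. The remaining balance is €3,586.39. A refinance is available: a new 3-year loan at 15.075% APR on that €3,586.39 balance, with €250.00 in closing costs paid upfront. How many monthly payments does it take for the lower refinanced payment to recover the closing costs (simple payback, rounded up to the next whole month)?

Current payment = 6,000 × 15.7%/12 / (1 − (1+0.0130833)^−48) = €169.12.
Refinanced payment = 3,586.39 × 0.0125625 / (1 − (1+0.0125625)^−36) = €124.46.
Monthly savings = €169.12 − €124.46 = €44.66.
Break-even = €250.00 / €44.66 = 5.60 → 6 months.

6 months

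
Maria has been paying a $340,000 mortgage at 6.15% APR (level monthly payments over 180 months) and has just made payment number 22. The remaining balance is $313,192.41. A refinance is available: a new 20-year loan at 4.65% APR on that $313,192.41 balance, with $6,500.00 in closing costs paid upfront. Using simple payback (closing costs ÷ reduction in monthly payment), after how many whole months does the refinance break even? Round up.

Current payment = 340,000 × 6.15%/12 / (1 − (1+0.0051250)^−180) = $2,896.74.
Refinanced payment = 313,192.41 × 0.0038750 / (1 − (1+0.0038750)^−240) = $2,006.86.
Monthly savings = $2,896.74 − $2,006.86 = $889.88.
Break-even = $6,500.00 / $889.88 = 7.30 → 8 months.

8 months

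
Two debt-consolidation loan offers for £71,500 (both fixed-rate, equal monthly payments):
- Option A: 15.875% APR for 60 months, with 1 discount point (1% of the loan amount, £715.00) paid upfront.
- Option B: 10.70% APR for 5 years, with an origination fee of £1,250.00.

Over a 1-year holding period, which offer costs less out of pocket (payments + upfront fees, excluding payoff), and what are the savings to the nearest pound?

Option B by £1,746

Option A: monthly rate = 15.875%/12 = 0.0132292; payment = 71,500 × 0.0132292 / (1 − (1+0.0132292)^−60) = £1,734.00.
Option B: at 10.70% the monthly rate is 0.0089167, so the payment is 71,500 × 0.0089167 / (1 − 1.0089167^−60) = £1,543.91.
Over 12 months: Option A costs 12 × £1,734.00 + £715.00 = £21,523.00; Option B costs 12 × £1,543.91 + £1,250.00 = £19,776.92.
Option B is cheaper by £21,523.00 − £19,776.92 = £1,746.08.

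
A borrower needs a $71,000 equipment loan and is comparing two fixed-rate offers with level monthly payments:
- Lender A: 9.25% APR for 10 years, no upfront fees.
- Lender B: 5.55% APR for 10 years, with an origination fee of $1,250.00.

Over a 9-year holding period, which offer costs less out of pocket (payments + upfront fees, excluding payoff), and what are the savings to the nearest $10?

Lender A: monthly rate = 9.25%/12 = 0.0077083; payment = 71,000 × 0.0077083 / (1 − (1+0.0077083)^−120) = $909.03.
Lender B: monthly rate = 5.55%/12 = 0.0046250; payment = 71,000 × 0.0046250 / (1 − (1+0.0046250)^−120) = $772.30.
Over 108 months: Lender A costs 108 × $909.03 = $98,175.24; Lender B costs 108 × $772.30 + $1,250.00 = $84,658.40.
Lender B is cheaper by $98,175.24 − $84,658.40 = $13,516.84.

Lender B by $13,520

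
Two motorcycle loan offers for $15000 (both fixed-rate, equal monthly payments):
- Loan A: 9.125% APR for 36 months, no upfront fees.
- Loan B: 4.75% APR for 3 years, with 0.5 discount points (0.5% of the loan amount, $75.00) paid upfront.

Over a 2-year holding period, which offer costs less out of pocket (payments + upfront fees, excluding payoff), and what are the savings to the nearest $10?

Loan A: at 9.125% the monthly rate is 0.0076042, so the payment is 15,000 × 0.0076042 / (1 − 1.0076042^−36) = $477.87.
Loan B: at 4.75% the monthly rate is 0.0039583, so the payment is 15,000 × 0.0039583 / (1 − 1.0039583^−36) = $447.88.
Over 24 months: Loan A costs 24 × $477.87 = $11,468.88; Loan B costs 24 × $447.88 + $75.00 = $10,824.12.
Loan B is cheaper by $11,468.88 − $10,824.12 = $644.76.

Loan B by $640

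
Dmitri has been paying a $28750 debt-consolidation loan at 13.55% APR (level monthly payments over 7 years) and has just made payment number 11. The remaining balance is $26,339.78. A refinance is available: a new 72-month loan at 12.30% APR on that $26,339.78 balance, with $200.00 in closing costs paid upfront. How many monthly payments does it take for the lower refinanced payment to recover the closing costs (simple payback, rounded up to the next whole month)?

Current payment = 28,750 × 13.55%/12 / (1 − (1+0.0112917)^−84) = $531.65.
Refinanced payment = 26,339.78 × 0.0102500 / (1 − (1+0.0102500)^−72) = $519.07.
Monthly savings = $531.65 − $519.07 = $12.58.
Break-even = $200.00 / $12.58 = 15.90 → 16 months.

16 months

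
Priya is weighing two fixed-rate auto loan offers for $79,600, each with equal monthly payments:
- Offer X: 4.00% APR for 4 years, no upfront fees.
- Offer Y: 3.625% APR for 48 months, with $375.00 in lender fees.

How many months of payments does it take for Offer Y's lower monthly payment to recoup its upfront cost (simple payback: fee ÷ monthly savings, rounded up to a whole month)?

Offer X: monthly rate = 4%/12 = 0.0033333; payment = 79,600 × 0.0033333 / (1 − (1+0.0033333)^−48) = $1,797.29.
Offer Y: at 3.625% the monthly rate is 0.0030208, so the payment is 79,600 × 0.0030208 / (1 − 1.0030208^−48) = $1,783.97.
Monthly savings = $1,797.29 − $1,783.97 = $13.32.
Break-even = $375.00 / $13.32 = 28.15 → 29 months.

29 months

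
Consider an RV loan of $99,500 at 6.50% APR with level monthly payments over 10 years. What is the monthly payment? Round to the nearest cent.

Monthly rate = 6.5%/12 = 0.0054167; payment = 99,500 × 0.0054167 / (1 − (1+0.0054167)^−120) = $1,129.80.

$1,129.80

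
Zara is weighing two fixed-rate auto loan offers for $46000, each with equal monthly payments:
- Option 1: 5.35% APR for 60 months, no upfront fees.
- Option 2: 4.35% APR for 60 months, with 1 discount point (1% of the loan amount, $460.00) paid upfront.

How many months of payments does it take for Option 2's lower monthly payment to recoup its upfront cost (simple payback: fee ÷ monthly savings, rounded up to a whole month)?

22 months

Option 1: monthly rate = 5.35%/12 = 0.0044583; payment = 46,000 × 0.0044583 / (1 − (1+0.0044583)^−60) = $875.47.
Option 2: at 4.35% the monthly rate is 0.0036250, so the payment is 46,000 × 0.0036250 / (1 − 1.0036250^−60) = $854.44.
Monthly savings = $875.47 − $854.44 = $21.03.
Break-even = $460.00 / $21.03 = 21.87 → 22 months.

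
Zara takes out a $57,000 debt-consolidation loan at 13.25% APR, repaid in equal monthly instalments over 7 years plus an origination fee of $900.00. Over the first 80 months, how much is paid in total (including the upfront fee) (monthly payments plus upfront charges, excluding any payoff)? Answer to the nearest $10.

$84,480

Monthly rate = 13.25%/12 = 0.0110417; payment = 57,000 × 0.0110417 / (1 − (1+0.0110417)^−84) = $1,044.70.
Total outlay = 80 × $1,044.70 + $900.00 = $84,476.00.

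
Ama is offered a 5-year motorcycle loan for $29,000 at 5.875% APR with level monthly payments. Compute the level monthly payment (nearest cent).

$558.97

Monthly rate = 5.875%/12 = 0.0048958; payment = 29,000 × 0.0048958 / (1 − (1+0.0048958)^−60) = $558.97.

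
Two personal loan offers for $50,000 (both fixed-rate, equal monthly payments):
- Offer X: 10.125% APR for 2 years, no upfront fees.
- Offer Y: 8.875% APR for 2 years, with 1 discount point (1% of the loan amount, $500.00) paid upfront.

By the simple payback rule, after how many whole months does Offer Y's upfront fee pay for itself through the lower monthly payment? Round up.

Offer X: at 10.125% the monthly rate is 0.0084375, so the payment is 50,000 × 0.0084375 / (1 − 1.0084375^−24) = $2,310.13.
Offer Y: monthly rate = 8.875%/12 = 0.0073958; payment = 50,000 × 0.0073958 / (1 − (1+0.0073958)^−24) = $2,281.37.
Monthly savings = $2,310.13 − $2,281.37 = $28.76.
Break-even = $500.00 / $28.76 = 17.39 → 18 months.

18 months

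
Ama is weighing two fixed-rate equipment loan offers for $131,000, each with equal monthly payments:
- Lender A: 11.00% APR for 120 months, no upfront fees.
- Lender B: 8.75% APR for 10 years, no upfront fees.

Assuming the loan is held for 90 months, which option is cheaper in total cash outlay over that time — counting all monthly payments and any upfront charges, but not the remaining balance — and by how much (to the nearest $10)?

Lender A: at 11.00% the monthly rate is 0.0091667, so the payment is 131,000 × 0.0091667 / (1 − 1.0091667^−120) = $1,804.53.
Lender B: monthly rate = 8.75%/12 = 0.0072917; payment = 131,000 × 0.0072917 / (1 − (1+0.0072917)^−120) = $1,641.78.
Over 90 months: Lender A costs 90 × $1,804.53 = $162,407.70; Lender B costs 90 × $1,641.78 = $147,760.20.
Lender B is cheaper by $162,407.70 − $147,760.20 = $14,647.50.

Lender B by $14,650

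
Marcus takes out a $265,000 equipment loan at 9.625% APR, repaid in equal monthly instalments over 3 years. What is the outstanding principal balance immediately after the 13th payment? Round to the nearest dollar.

With monthly rate i = 9.625%/12 = 0.0080208, the balance after k of n payments is P · [(1+i)^n − (1+i)^k] / [(1+i)^n − 1].
(1+0.0080208)^36 = 1.33322144 and (1+0.0080208)^13 = 1.10943945, so the balance is 265,000 × (1.33322144 − 1.10943945) / (1.33322144 − 1) = $177,966.42.

$177,966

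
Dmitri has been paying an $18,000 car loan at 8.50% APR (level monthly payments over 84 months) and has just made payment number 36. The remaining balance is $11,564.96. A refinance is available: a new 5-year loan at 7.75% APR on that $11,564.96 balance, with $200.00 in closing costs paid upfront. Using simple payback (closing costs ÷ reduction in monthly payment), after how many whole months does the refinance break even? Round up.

Current payment = 18,000 × 8.5%/12 / (1 − (1+0.0070833)^−84) = $285.06.
Refinanced payment = 11,564.96 × 0.0064583 / (1 − (1+0.0064583)^−60) = $233.11.
Monthly savings = $285.06 − $233.11 = $51.95.
Break-even = $200.00 / $51.95 = 3.85 → 4 months.

4 months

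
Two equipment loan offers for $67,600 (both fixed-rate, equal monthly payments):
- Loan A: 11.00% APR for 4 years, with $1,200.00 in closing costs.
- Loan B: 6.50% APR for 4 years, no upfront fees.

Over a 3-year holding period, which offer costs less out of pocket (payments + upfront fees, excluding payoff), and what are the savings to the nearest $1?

Loan B by $6,385

Loan A: monthly rate = 11%/12 = 0.0091667; payment = 67,600 × 0.0091667 / (1 − (1+0.0091667)^−48) = $1,747.16.
Loan B: monthly rate = 6.5%/12 = 0.0054167; payment = 67,600 × 0.0054167 / (1 − (1+0.0054167)^−48) = $1,603.13.
Over 36 months: Loan A costs 36 × $1,747.16 + $1,200.00 = $64,097.76; Loan B costs 36 × $1,603.13 = $57,712.68.
Loan B is cheaper by $64,097.76 − $57,712.68 = $6,385.08.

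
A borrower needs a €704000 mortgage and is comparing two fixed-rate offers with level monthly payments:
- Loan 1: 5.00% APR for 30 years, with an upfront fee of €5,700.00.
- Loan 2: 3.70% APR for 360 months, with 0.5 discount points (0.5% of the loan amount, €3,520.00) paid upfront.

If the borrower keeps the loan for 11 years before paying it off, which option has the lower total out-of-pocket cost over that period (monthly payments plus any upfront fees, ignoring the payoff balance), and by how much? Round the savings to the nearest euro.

Loan 2 by €73,306

Loan 1: monthly rate = 5%/12 = 0.0041667; payment = 704,000 × 0.0041667 / (1 − (1+0.0041667)^−360) = €3,779.22.
Loan 2: monthly rate = 3.7%/12 = 0.0030833; payment = 704,000 × 0.0030833 / (1 − (1+0.0030833)^−360) = €3,240.39.
Over 132 months: Loan 1 costs 132 × €3,779.22 + €5,700.00 = €504,557.04; Loan 2 costs 132 × €3,240.39 + €3,520.00 = €431,251.48.
Loan 2 is cheaper by €504,557.04 − €431,251.48 = €73,305.56.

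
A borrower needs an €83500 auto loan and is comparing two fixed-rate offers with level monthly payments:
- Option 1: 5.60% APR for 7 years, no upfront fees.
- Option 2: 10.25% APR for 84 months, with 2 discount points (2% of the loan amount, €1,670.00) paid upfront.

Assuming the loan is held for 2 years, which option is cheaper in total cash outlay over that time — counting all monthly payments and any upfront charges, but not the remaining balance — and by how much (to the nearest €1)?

Option 1 by €6,305

Option 1: at 5.60% the monthly rate is 0.0046667, so the payment is 83,500 × 0.0046667 / (1 − 1.0046667^−84) = €1,203.87.
Option 2: at 10.25% the monthly rate is 0.0085417, so the payment is 83,500 × 0.0085417 / (1 − 1.0085417^−84) = €1,397.01.
Over 24 months: Option 1 costs 24 × €1,203.87 = €28,892.88; Option 2 costs 24 × €1,397.01 + €1,670.00 = €35,198.24.
Option 1 is cheaper by €35,198.24 − €28,892.88 = €6,305.36.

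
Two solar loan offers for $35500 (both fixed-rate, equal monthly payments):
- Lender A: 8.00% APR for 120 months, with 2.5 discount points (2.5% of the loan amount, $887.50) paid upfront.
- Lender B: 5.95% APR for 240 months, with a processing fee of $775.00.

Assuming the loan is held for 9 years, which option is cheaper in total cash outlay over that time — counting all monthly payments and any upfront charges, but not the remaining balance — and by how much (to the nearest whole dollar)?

Lender A: at 8.00% the monthly rate is 0.0066667, so the payment is 35,500 × 0.0066667 / (1 − 1.0066667^−120) = $430.71.
Lender B: at 5.95% the monthly rate is 0.0049583, so the payment is 35,500 × 0.0049583 / (1 − 1.0049583^−240) = $253.31.
Over 108 months: Lender A costs 108 × $430.71 + $887.50 = $47,404.18; Lender B costs 108 × $253.31 + $775.00 = $28,132.48.
Lender B is cheaper by $47,404.18 − $28,132.48 = $19,271.70.

Lender B by $19,272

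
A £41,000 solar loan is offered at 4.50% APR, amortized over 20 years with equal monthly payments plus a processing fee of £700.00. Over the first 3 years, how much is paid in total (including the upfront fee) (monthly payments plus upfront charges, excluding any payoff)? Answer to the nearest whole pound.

Monthly rate = 4.5%/12 = 0.0037500; payment = 41,000 × 0.0037500 / (1 − (1+0.0037500)^−240) = £259.39.
Total outlay = 36 × £259.39 + £700.00 = £10,038.04.

£10,038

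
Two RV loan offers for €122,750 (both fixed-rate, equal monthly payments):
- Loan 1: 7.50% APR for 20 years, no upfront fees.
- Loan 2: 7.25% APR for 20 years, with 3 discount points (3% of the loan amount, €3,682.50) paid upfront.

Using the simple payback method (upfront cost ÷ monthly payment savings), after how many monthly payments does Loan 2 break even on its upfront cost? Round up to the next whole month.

198 months

Loan 1: at 7.50% the monthly rate is 0.0062500, so the payment is 122,750 × 0.0062500 / (1 − 1.0062500^−240) = €988.87.
Loan 2: at 7.25% the monthly rate is 0.0060417, so the payment is 122,750 × 0.0060417 / (1 − 1.0060417^−240) = €970.19.
Monthly savings = €988.87 − €970.19 = €18.68.
Break-even = €3,682.50 / €18.68 = 197.14 → 198 months.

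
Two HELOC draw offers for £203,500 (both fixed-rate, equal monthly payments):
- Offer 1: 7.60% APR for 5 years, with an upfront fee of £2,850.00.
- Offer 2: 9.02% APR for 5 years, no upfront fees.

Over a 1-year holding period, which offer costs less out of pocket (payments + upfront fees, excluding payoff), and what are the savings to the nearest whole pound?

Offer 1: at 7.60% the monthly rate is 0.0063333, so the payment is 203,500 × 0.0063333 / (1 − 1.0063333^−60) = £4,087.40.
Offer 2: at 9.02% the monthly rate is 0.0075167, so the payment is 203,500 × 0.0075167 / (1 − 1.0075167^−60) = £4,226.30.
Over 12 months: Offer 1 costs 12 × £4,087.40 + £2,850.00 = £51,898.80; Offer 2 costs 12 × £4,226.30 = £50,715.60.
Offer 2 is cheaper by £51,898.80 − £50,715.60 = £1,183.20.

Offer 2 by £1,183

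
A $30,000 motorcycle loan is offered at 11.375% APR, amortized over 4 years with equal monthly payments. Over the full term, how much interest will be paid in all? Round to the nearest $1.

$7,480

At 11.375% the monthly rate is 0.0094792, so the payment is 30,000 × 0.0094792 / (1 − 1.0094792^−48) = $780.84.
Total paid = 48 × $780.84 = $37,480.32; interest = $37,480.32 − $30,000 = $7,480.32.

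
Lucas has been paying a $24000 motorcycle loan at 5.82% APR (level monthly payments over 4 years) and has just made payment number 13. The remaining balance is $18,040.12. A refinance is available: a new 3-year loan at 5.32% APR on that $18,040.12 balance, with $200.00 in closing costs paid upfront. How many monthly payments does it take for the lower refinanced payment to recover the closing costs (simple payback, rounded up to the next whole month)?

11 months

Current payment = 24,000 × 5.82%/12 / (1 − (1+0.0048500)^−48) = $561.66.
Refinanced payment = 18,040.12 × 0.0044333 / (1 − (1+0.0044333)^−36) = $543.27.
Monthly savings = $561.66 − $543.27 = $18.39.
Break-even = $200.00 / $18.39 = 10.88 → 11 months.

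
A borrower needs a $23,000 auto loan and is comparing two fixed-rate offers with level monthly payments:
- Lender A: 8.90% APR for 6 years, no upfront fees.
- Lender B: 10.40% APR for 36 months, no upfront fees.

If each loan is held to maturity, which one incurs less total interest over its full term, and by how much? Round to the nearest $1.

Lender B by $2,895

Lender A: monthly rate = 8.9%/12 = 0.0074167; payment = 23,000 × 0.0074167 / (1 − (1+0.0074167)^−72) = $413.45.
Total interest on Lender A = 72 × $413.45 − $23,000 = $6,768.40.
Lender B: at 10.40% the monthly rate is 0.0086667, so the payment is 23,000 × 0.0086667 / (1 − 1.0086667^−36) = $746.47.
Total interest on Lender B = 36 × $746.47 − $23,000 = $3,872.92.
Lender B is lower by $2,895.48.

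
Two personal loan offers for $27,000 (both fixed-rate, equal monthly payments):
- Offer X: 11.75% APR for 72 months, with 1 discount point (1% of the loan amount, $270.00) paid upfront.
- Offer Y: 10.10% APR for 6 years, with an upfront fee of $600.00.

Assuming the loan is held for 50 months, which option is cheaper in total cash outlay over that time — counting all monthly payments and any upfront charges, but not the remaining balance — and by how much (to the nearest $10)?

Offer Y by $810

Offer X: monthly rate = 11.75%/12 = 0.0097917; payment = 27,000 × 0.0097917 / (1 − (1+0.0097917)^−72) = $524.35.
Offer Y: at 10.10% the monthly rate is 0.0084167, so the payment is 27,000 × 0.0084167 / (1 − 1.0084167^−72) = $501.56.
Over 50 months: Offer X costs 50 × $524.35 + $270.00 = $26,487.50; Offer Y costs 50 × $501.56 + $600.00 = $25,678.00.
Offer Y is cheaper by $26,487.50 − $25,678.00 = $809.50.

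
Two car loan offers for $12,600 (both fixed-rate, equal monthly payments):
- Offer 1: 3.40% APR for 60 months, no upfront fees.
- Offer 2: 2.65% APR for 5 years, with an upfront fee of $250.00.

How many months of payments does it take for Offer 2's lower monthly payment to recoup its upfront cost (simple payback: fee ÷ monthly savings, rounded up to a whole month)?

Offer 1: at 3.40% the monthly rate is 0.0028333, so the payment is 12,600 × 0.0028333 / (1 − 1.0028333^−60) = $228.65.
Offer 2: monthly rate = 2.65%/12 = 0.0022083; payment = 12,600 × 0.0022083 / (1 − (1+0.0022083)^−60) = $224.45.
Monthly savings = $228.65 − $224.45 = $4.20.
Break-even = $250.00 / $4.20 = 59.52 → 60 months.

60 months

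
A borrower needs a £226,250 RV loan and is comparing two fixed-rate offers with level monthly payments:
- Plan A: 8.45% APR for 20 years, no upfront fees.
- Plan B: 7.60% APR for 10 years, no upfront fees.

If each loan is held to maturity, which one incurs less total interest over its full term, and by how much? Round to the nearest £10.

Plan A: at 8.45% the monthly rate is 0.0070417, so the payment is 226,250 × 0.0070417 / (1 − 1.0070417^−240) = £1,956.30.
Total interest on Plan A = 240 × £1,956.30 − £226,250 = £243,262.00.
Plan B: at 7.60% the monthly rate is 0.0063333, so the payment is 226,250 × 0.0063333 / (1 − 1.0063333^−120) = £2,697.45.
Total interest on Plan B = 120 × £2,697.45 − £226,250 = £97,444.00.
Plan B is lower by £145,818.00.

Plan B by £145,820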